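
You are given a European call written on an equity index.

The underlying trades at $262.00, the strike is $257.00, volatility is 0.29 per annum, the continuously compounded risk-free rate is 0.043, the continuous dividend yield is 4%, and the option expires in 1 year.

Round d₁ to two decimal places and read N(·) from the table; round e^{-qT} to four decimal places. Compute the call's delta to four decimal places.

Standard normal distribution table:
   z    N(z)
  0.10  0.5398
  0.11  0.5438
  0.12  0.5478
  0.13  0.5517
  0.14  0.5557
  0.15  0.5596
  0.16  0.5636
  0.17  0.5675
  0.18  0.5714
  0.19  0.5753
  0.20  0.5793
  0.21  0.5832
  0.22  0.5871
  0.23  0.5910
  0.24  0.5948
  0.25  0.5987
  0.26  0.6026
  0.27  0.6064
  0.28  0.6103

σ√T = 0.29 × 1.0000 = 0.2900
d₁ = [ln(262/257) + (0.043 − 0.04 + ½·0.29²)·1] / (σ√T) = (0.0193 + 0.0450) / 0.2900 = 0.2218 → 0.22
N(d₁) = N(0.22) = 0.5871
Δ_call = exp(−qT)·N(d₁) = 0.9608·0.5871 = 0.5641

0.5641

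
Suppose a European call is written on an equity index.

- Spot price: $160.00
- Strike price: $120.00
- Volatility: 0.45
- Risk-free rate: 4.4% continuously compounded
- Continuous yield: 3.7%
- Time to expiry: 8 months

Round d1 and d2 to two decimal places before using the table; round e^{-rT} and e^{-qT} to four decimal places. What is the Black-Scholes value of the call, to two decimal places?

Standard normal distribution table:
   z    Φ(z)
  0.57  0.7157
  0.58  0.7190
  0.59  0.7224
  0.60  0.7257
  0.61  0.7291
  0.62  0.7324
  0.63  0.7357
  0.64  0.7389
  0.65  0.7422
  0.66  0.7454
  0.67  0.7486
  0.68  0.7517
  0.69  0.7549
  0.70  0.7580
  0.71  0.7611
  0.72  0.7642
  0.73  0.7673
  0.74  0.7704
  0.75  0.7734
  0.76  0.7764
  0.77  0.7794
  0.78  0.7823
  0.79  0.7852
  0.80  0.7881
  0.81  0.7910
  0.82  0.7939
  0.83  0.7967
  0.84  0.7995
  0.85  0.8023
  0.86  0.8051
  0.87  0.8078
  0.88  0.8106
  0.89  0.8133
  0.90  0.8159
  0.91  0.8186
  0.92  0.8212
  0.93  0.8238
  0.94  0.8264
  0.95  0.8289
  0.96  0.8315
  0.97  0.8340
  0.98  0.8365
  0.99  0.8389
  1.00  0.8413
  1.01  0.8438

$45.61

σ√T = 0.45 × 0.8165 = 0.3674
d₁ = [ln(160/120) + (0.044 − 0.037 + ½·0.45²)·0.6667] / (σ√T) = (0.2877 + 0.0722) / 0.3674 = 0.9794 ≈ 0.98
d₂ = 0.9794 − 0.3674 = 0.6120 ≈ 0.61
exp(−qT) = exp(−0.037·0.6667) = 0.9756;  exp(−rT) = exp(−0.044·0.6667) = 0.9711
N(d₁) = N(0.98) = 0.8365;  N(d₂) = N(0.61) = 0.7291
C = 160·0.9756·0.8365 − 120·0.9711·0.7291 = 130.5743 − 84.9635 = 45.6108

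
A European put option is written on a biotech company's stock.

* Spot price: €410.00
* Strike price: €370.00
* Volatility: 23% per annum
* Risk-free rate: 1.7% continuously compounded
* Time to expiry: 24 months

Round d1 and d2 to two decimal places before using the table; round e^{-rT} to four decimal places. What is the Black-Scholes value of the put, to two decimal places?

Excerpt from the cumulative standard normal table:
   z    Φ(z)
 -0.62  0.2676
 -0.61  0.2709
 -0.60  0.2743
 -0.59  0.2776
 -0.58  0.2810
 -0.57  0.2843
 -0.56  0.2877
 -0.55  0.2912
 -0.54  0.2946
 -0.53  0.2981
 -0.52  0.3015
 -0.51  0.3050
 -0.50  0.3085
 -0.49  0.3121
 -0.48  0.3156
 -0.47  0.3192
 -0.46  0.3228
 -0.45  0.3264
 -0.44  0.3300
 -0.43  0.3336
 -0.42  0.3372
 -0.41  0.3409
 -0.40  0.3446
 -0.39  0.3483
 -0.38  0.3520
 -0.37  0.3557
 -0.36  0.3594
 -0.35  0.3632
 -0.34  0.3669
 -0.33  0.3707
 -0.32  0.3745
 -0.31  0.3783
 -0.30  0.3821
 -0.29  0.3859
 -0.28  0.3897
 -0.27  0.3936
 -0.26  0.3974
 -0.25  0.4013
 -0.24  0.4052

€26.92

T = 2;  σ√T = 0.3253
d₁ = [ln(410/370) + (0.017 + 0.23²/2)·2] / 0.3253 = [0.1027 + 0.0869] / 0.3253 = 0.5828 ⇒ 0.58
d₂ = d₁ − σ√T = 0.5828 − 0.3253 = 0.2575 ⇒ 0.26
e^(−rT) = e^(−0.017·2) = 0.9666
N(−d₂) = N(-0.26) = 0.3974;  N(−d₁) = N(-0.58) = 0.2810
P = 370·0.9666·0.3974 − 410·0.2810 = 142.1269 − 115.2100 = 26.9169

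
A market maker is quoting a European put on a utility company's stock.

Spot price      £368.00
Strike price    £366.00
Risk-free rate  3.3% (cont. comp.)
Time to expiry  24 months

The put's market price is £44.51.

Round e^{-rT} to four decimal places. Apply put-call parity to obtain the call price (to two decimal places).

exp(−rT) = exp(−0.033·2) = 0.9361
Put-call parity: C − P = S − K·e^(−rT) = 368 − 366·0.9361 = 368 − 342.6126 = 25.3874
C = P + (C − P) = 44.51 + (25.3874) = 69.8974

£69.90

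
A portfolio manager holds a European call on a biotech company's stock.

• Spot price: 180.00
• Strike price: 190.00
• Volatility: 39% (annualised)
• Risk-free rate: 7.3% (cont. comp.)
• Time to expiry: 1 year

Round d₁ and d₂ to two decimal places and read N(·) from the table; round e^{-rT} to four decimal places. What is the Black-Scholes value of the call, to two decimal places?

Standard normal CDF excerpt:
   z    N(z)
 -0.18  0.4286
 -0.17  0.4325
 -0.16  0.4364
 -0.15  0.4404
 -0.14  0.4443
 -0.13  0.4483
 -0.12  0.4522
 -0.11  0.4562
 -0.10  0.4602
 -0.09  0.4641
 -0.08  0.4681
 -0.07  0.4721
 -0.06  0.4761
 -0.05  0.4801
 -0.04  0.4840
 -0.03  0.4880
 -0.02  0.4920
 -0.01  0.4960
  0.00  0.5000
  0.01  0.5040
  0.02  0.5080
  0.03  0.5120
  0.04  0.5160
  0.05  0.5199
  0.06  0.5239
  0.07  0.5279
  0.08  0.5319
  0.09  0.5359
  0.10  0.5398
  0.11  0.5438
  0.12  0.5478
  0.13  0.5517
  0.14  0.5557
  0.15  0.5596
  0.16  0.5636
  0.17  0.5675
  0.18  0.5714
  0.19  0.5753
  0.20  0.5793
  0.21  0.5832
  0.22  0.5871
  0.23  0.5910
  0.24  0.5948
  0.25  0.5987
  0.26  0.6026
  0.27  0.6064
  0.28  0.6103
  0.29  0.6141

σ√T = 0.39·√1 = 0.3900
d₁ = [ln(180/190) + (0.073 + 0.39²/2)·1] / 0.3900 = [-0.0541 + 0.1491] / 0.3900 = 0.2435 → 0.24
d₂ = d₁ − σ√T = 0.2435 − 0.3900 = -0.1465 → -0.15
e^(−rT) = e^(−0.073·1) = 0.9296
C = 180·N(0.24) − 190·0.9296·N(-0.15) = 180·0.5948 − 190·0.9296·0.4404 = 107.0640 − 77.7852 = 29.2788

29.28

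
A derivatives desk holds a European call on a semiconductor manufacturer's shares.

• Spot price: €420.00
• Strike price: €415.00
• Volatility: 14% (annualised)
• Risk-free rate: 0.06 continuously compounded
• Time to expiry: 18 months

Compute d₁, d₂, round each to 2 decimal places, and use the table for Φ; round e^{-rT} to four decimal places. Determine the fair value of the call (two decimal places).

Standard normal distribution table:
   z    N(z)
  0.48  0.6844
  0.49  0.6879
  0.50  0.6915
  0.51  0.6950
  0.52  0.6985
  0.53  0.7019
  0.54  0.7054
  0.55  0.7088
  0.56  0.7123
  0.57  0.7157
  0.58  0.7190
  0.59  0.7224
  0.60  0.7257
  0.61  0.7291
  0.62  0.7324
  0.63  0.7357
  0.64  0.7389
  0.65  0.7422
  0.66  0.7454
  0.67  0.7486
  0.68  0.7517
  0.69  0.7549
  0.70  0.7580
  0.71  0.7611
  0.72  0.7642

σ√T = 0.14·√1.5 = 0.1715
d₁ = [ln(420/415) + (0.06 + 0.14²/2)·1.5] / 0.1715 = [0.0120 + 0.1047] / 0.1715 = 0.6805 → 0.68
d₂ = d₁ − σ√T = 0.6805 − 0.1715 = 0.5090 → 0.51
e^(−rT) = e^(−0.06·1.5) = 0.9139
N(d₁) = N(0.68) = 0.7517;  N(d₂) = N(0.51) = 0.6950
C = 420·0.7517 − 415·0.9139·0.6950 = 315.7140 − 263.5916 = 52.1224

€52.12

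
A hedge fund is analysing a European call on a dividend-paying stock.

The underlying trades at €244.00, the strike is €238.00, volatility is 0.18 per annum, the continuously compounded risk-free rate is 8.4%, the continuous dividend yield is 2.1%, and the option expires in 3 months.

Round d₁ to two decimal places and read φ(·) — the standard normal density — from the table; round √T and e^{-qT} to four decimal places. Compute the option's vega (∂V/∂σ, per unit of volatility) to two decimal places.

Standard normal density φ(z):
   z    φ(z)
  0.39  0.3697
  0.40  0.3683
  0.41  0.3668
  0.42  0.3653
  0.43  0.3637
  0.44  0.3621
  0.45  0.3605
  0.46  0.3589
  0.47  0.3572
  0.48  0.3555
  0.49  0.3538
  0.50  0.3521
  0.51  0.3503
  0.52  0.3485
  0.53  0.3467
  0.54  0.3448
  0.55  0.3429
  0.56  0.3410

T = 0.25;  σ√T = 0.0900
d₁ = [ln(244/238) + (0.084 − 0.021 + ½·0.18²)·0.25] / (σ√T) = (0.0249 + 0.0198) / 0.0900 = 0.4966 ≈ 0.50
√T = √0.25 = 0.5000
φ(d₁) = φ(0.50) = 0.3521
e^(−qT) = e^(−0.021·0.25) = 0.9948
vega = S·e^(−qT)·φ(d₁)·√T = 244·0.9948·0.3521·0.5000 = 42.7328
(Vega is the same for a European call and put with the same parameters.)

42.73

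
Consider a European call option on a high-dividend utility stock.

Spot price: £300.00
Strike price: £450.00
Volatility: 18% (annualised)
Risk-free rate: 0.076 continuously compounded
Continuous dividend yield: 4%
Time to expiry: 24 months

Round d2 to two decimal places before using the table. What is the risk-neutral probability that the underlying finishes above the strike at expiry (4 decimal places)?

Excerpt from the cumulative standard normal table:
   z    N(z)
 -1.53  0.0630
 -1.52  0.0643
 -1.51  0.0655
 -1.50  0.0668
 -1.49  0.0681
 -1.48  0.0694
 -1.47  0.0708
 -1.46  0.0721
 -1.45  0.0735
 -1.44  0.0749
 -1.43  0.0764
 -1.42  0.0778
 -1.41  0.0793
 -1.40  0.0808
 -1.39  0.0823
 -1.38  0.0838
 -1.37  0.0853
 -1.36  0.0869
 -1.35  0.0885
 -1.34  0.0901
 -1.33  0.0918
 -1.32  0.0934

T = 2;  σ√T = 0.2546
d₁ = [ln(300/450) + (0.076 − 0.04 + ½·0.18²)·2] / (σ√T) = (-0.4055 + 0.1044) / 0.2546 = -1.1827 ⇒ -1.18
d₂ = -1.1827 − 0.2546 = -1.4373 ⇒ -1.44
Risk-neutral Pr[S_T > K] = N(d₂) = N(-1.44) = 0.0749

0.0749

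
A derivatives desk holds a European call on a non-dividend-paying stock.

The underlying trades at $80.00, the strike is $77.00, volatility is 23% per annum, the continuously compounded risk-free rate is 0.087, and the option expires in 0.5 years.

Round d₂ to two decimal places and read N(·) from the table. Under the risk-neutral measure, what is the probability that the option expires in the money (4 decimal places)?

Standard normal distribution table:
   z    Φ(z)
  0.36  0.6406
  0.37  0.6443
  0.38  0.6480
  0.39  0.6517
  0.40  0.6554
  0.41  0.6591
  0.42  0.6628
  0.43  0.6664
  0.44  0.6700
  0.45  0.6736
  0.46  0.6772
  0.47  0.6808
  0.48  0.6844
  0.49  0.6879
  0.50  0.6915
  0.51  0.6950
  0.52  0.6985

T = 0.5;  σ√T = 0.1626
d₁ = [ln(80/77) + (0.087 + 0.23²/2)·0.5] / 0.1626 = [0.0382 + 0.0567] / 0.1626 = 0.5838 which rounds to 0.58
d₂ = d₁ − σ√T = 0.5838 − 0.1626 = 0.4212 which rounds to 0.42
Pr(exercise) under Q = N(d₂) = 0.6628

0.6628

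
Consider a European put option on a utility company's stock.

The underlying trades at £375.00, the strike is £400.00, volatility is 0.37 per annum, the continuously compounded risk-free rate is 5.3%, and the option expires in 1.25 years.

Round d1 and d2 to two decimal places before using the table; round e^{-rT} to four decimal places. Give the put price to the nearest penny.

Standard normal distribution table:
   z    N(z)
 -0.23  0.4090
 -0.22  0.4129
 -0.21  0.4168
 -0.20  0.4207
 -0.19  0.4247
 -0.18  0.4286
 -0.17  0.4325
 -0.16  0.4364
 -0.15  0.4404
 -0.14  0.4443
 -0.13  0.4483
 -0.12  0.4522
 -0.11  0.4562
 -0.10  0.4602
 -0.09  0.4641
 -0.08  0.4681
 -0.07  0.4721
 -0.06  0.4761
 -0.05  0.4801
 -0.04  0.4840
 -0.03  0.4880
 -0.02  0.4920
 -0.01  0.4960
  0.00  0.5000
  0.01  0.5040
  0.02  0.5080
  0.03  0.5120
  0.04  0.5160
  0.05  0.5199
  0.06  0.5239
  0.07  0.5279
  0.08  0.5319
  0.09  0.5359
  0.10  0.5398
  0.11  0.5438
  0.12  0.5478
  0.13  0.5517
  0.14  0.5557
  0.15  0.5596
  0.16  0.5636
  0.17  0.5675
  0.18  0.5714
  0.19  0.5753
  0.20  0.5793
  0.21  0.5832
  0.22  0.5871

£60.57

σ√T = 0.37·√1.25 = 0.4137
ln(S/K) + (r + σ²/2)T = ln(375/400) + (0.053 + 0.37²/2)·1.25 = -0.0645 + 0.1518 = 0.0873
d₁ = 0.0873 / 0.4137 = 0.2110 ⇒ 0.21
d₂ = d₁ − σ√T = 0.2110 − 0.4137 = -0.2027 ⇒ -0.20
e^(−rT) = e^(−0.053·1.25) = 0.9359
P = 400·0.9359·N(0.20) − 375·N(-0.21) = 400·0.9359·0.5793 − 375·0.4168 = 216.8667 − 156.3000 = 60.5667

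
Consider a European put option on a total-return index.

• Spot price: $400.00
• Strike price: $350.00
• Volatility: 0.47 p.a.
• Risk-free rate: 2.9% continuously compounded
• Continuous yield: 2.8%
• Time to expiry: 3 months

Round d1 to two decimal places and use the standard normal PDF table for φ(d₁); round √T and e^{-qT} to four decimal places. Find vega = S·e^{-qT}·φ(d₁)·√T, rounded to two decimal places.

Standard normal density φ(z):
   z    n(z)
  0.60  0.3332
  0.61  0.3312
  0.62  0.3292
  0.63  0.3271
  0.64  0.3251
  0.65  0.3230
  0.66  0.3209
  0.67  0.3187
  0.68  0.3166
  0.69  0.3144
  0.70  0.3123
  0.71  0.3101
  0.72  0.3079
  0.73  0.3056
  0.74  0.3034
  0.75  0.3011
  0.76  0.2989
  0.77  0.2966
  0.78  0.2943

62.44

σ√T = 0.47 × 0.5000 = 0.2350
d₁ = [ln(400/350) + (0.029 − 0.028 + ½·0.47²)·0.25] / (σ√T) = (0.1335 + 0.0279) / 0.2350 = 0.6868 ⇒ 0.69
√T = √0.25 = 0.5000
φ(d₁) = φ(0.69) = 0.3144
exp(−qT) = exp(−0.028·0.25) = 0.9930
vega = S·exp(−qT)·φ(d₁)·√T = 400·0.9930·0.3144·0.5000 = 62.4398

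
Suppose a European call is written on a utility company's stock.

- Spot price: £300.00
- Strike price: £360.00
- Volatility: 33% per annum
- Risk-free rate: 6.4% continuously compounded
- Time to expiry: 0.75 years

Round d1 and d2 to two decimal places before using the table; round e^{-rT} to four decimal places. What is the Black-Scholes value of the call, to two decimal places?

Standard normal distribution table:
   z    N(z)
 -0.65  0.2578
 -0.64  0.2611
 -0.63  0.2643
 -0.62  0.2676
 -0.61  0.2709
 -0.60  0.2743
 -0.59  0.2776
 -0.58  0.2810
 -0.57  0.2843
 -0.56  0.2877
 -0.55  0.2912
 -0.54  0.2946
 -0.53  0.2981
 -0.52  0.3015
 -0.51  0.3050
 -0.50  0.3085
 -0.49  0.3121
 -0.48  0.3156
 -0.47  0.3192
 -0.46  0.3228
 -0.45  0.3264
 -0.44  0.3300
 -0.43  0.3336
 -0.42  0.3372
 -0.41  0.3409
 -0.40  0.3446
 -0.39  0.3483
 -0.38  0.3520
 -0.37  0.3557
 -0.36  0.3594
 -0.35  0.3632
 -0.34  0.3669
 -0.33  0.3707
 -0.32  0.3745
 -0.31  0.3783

σ√T = 0.33 × 0.8660 = 0.2858
d₁ = [ln(300/360) + (0.064 + 0.33²/2)·0.75] / 0.2858 = [-0.1823 + 0.0888] / 0.2858 = -0.3271 which rounds to -0.33
d₂ = d₁ − σ√T = -0.3271 − 0.2858 = -0.6129 which rounds to -0.61
exp(−rT) = exp(−0.064·0.75) = 0.9531
N(d₁) = N(-0.33) = 0.3707;  N(d₂) = N(-0.61) = 0.2709
C = 300·0.3707 − 360·0.9531·0.2709 = 111.2100 − 92.9501 = 18.2599

£18.26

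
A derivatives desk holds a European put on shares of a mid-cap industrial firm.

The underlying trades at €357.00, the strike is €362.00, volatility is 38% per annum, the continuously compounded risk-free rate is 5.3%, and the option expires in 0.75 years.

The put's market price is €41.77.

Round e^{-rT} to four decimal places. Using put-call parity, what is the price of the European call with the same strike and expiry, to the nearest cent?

e^(−rT) = e^(−0.053·0.75) = 0.9610
Put-call parity: C − P = S − K·e^(−rT) = 357 − 362·0.9610 = 357 − 347.8820 = 9.1180
C = P + (C − P) = 41.77 + (9.1180) = 50.8880

€50.89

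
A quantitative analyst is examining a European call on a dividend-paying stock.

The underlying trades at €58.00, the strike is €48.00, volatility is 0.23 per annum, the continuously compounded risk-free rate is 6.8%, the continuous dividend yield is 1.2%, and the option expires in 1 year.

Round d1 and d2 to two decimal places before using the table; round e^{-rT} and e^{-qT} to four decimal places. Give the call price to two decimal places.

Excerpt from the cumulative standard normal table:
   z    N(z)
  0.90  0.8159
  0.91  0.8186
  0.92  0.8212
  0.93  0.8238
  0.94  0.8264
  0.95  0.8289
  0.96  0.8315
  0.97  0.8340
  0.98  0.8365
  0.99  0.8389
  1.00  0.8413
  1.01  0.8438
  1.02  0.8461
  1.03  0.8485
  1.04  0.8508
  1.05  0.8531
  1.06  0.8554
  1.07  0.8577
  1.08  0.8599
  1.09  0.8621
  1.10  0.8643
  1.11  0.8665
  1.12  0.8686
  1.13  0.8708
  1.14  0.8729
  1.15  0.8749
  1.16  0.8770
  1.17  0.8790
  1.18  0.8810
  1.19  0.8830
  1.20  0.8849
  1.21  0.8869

€13.32

T = 1;  σ√T = 0.2300
d₁ = [ln(58/48) + (0.068 − 0.012 + 0.23²/2)·1] / 0.2300 = [0.1892 + 0.0825] / 0.2300 = 1.1813 → 1.18
d₂ = d₁ − σ√T = 1.1813 − 0.2300 = 0.9513 → 0.95
exp(−qT) = exp(−0.012·1) = 0.9881;  exp(−rT) = exp(−0.068·1) = 0.9343
N(d₁) = N(1.18) = 0.8810;  N(d₂) = N(0.95) = 0.8289
C = 58·0.9881·0.8810 − 48·0.9343·0.8289 = 50.4899 − 37.1732 = 13.3168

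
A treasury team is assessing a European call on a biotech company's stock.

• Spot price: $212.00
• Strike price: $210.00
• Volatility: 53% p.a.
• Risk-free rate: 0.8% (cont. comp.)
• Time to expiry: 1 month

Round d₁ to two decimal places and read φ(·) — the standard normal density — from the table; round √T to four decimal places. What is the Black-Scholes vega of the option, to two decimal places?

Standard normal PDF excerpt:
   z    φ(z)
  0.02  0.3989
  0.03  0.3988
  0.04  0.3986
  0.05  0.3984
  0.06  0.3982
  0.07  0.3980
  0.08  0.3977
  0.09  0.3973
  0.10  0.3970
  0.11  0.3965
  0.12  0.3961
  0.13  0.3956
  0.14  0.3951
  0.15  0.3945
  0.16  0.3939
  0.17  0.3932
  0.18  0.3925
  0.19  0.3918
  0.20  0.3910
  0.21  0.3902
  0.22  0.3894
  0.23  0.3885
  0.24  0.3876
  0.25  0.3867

24.18

σ√T = 0.53 × 0.2887 = 0.1530
d₁ = [ln(212/210) + (0.008 + 0.53²/2)·0.08333] / 0.1530 = [0.0095 + 0.0124] / 0.1530 = 0.1428 → 0.14
√T = √0.08333 = 0.2887
φ(d₁) = φ(0.14) = 0.3951
vega = S·φ(d₁)·√T = 212·0.3951·0.2887 = 24.1819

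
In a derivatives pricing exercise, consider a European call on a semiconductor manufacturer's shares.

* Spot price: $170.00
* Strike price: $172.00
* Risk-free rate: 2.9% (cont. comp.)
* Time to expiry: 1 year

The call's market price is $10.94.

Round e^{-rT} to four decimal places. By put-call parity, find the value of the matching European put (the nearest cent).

$8.02

e^(−rT) = e^(−0.029·1) = 0.9714
Put-call parity: C − P = S − K·e^(−rT) = 170 − 172·0.9714 = 170 − 167.0808 = 2.9192
P = C − (C − P) = 10.94 − (2.9192) = 8.0208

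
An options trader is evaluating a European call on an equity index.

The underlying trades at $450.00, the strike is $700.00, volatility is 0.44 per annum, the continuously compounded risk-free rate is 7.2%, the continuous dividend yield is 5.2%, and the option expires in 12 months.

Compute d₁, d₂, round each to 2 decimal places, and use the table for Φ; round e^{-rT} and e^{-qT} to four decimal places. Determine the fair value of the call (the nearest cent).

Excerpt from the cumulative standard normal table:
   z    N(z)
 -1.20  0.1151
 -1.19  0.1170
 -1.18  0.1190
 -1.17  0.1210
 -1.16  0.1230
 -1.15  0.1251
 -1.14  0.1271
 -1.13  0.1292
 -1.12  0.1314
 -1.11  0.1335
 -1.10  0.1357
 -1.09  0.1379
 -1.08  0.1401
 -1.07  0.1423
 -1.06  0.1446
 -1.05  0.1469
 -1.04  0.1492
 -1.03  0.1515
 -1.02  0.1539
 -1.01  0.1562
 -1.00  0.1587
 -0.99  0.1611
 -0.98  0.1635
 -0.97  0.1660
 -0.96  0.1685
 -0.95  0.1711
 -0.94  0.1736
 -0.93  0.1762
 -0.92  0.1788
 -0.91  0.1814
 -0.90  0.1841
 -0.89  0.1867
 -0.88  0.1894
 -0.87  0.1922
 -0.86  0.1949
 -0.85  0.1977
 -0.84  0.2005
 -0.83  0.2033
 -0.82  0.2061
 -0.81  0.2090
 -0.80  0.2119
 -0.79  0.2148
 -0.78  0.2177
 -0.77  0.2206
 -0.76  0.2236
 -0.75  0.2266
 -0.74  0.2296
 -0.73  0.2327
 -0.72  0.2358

σ√T = 0.44 × 1.0000 = 0.4400
d₁ = [ln(450/700) + (0.072 − 0.052 + ½·0.44²)·1] / (σ√T) = (-0.4418 + 0.1168) / 0.4400 = -0.7387 ⇒ -0.74
d₂ = -0.7387 − 0.4400 = -1.1787 ⇒ -1.18
exp(−qT) = exp(−0.052·1) = 0.9493;  exp(−rT) = exp(−0.072·1) = 0.9305
C = 450·0.9493·N(-0.74) − 700·0.9305·N(-1.18) = 450·0.9493·0.2296 − 700·0.9305·0.1190 = 98.0817 − 77.5106 = 20.5710

$20.57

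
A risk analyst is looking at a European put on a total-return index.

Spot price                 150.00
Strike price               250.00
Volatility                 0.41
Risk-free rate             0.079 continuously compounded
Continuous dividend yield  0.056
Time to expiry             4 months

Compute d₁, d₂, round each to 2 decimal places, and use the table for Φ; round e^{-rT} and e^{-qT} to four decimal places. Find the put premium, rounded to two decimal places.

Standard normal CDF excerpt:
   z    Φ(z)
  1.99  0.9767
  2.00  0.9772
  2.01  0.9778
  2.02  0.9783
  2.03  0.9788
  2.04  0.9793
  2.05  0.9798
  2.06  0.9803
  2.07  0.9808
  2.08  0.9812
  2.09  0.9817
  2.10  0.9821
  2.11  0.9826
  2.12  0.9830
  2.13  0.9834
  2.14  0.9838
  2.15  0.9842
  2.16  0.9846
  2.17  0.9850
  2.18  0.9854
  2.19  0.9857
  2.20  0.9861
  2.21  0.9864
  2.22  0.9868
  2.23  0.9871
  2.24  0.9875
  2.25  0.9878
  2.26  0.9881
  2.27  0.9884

96.50

σ√T = 0.41 × 0.5774 = 0.2367
d₁ = [ln(150/250) + (0.079 − 0.056 + 0.41²/2)·0.3333] / 0.2367 = [-0.5108 + 0.0357] / 0.2367 = -2.0072 → -2.01
d₂ = d₁ − σ√T = -2.0072 − 0.2367 = -2.2440 → -2.24
e^(−qT) = e^(−0.056·0.3333) = 0.9815;  e^(−rT) = e^(−0.079·0.3333) = 0.9740
N(−d₂) = N(2.24) = 0.9875;  N(−d₁) = N(2.01) = 0.9778
P = 250·0.9740·0.9875 − 150·0.9815·0.9778 = 240.4563 − 143.9566 = 96.4996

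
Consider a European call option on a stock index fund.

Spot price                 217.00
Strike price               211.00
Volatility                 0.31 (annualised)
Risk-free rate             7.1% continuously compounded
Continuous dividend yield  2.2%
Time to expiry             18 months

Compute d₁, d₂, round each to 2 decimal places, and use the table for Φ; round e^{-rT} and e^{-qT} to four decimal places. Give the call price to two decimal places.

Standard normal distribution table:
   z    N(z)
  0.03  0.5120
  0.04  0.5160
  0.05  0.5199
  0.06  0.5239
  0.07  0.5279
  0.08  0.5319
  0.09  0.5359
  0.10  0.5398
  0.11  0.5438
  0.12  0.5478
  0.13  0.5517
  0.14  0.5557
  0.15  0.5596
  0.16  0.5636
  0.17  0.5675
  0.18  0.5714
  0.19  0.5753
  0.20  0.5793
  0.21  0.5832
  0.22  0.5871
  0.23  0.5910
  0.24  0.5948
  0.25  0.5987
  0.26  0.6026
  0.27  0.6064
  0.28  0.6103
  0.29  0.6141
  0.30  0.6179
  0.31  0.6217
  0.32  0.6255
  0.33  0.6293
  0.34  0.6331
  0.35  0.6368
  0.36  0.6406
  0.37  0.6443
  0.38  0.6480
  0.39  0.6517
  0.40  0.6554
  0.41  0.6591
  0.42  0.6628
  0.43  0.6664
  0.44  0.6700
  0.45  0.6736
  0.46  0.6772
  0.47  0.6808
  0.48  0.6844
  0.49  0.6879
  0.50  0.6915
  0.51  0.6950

41.28

σ√T = 0.31 × 1.2247 = 0.3797
d₁ = [ln(217/211) + (0.071 − 0.022 + ½·0.31²)·1.5] / (σ√T) = (0.0280 + 0.1456) / 0.3797 = 0.4573 → 0.46
d₂ = 0.4573 − 0.3797 = 0.0776 → 0.08
exp(−qT) = exp(−0.022·1.5) = 0.9675;  exp(−rT) = exp(−0.071·1.5) = 0.8990
N(d₁) = N(0.46) = 0.6772;  N(d₂) = N(0.08) = 0.5319
C = 217·0.9675·0.6772 − 211·0.8990·0.5319 = 142.1764 − 100.8956 = 41.2809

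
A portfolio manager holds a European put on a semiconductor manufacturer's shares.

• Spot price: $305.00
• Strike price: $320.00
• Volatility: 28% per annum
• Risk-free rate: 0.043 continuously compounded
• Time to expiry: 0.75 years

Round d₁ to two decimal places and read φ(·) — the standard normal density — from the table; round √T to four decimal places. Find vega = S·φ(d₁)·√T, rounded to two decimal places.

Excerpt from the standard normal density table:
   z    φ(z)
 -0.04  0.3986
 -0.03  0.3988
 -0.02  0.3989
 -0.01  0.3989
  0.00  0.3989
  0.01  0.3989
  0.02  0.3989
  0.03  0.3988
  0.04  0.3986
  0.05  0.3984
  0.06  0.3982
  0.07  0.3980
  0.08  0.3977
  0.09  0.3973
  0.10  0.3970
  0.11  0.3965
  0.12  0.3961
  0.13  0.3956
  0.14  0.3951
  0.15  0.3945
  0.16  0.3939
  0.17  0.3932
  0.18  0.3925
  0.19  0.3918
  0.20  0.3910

T = 0.75;  σ√T = 0.2425
d₁ = [ln(305/320) + (0.043 + 0.28²/2)·0.75] / 0.2425 = [-0.0480 + 0.0616] / 0.2425 = 0.0563 ⇒ 0.06
√T = √0.75 = 0.8660
φ(d₁) = φ(0.06) = 0.3982
vega = S·φ(d₁)·√T = 305·0.3982·0.8660 = 105.1766

105.18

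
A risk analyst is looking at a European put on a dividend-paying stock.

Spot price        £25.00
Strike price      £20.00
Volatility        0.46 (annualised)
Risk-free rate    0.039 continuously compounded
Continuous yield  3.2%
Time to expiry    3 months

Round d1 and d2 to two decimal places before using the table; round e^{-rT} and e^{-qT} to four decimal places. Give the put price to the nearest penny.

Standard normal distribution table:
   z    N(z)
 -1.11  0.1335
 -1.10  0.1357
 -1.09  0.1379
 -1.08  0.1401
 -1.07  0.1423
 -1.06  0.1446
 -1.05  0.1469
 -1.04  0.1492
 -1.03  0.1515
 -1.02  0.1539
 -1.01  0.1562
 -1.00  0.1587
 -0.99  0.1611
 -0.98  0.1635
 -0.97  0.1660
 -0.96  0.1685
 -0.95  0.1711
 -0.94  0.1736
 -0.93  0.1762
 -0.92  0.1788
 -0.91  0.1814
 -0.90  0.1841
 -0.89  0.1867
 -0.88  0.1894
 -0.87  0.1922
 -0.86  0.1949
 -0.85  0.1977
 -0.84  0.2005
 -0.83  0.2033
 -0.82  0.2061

£0.44

T = 0.25;  σ√T = 0.2300
ln(S/K) + (r − q + σ²/2)T = ln(25/20) + (0.039 − 0.032 + 0.46²/2)·0.25 = 0.2231 + 0.0282 = 0.2513
d₁ = 0.2513 / 0.2300 = 1.0928 ⇒ 1.09
d₂ = d₁ − σ√T = 1.0928 − 0.2300 = 0.8628 ⇒ 0.86
exp(−qT) = exp(−0.032·0.25) = 0.9920;  exp(−rT) = exp(−0.039·0.25) = 0.9903
N(−d₂) = N(-0.86) = 0.1949;  N(−d₁) = N(-1.09) = 0.1379
P = 20·0.9903·0.1949 − 25·0.9920·0.1379 = 3.8602 − 3.4199 = 0.4403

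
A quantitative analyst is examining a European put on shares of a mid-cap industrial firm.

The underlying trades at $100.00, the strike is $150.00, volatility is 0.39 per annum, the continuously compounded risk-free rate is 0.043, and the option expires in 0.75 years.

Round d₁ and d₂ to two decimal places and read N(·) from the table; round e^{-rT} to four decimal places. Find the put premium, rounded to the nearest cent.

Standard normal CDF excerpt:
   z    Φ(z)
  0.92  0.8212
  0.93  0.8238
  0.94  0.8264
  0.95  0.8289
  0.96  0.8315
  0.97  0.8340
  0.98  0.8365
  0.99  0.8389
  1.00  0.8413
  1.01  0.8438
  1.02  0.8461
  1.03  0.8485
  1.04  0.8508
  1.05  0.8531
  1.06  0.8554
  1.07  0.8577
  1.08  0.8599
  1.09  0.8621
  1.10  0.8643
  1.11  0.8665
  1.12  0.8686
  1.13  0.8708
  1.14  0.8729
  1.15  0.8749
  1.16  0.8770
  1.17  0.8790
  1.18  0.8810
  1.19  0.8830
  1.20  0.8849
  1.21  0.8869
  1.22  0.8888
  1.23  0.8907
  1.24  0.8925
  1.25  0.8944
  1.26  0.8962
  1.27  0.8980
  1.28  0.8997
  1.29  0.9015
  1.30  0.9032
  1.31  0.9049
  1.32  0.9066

$47.79

σ√T = 0.39 × 0.8660 = 0.3377
d₁ = [ln(100/150) + (0.043 + ½·0.39²)·0.75] / (σ√T) = (-0.4055 + 0.0893) / 0.3377 = -0.9361 ≈ -0.94
d₂ = -0.9361 − 0.3377 = -1.2739 ≈ -1.27
e^(−rT) = e^(−0.043·0.75) = 0.9683
N(−d₂) = N(1.27) = 0.8980;  N(−d₁) = N(0.94) = 0.8264
P = 150·0.9683·0.8980 − 100·0.8264 = 130.4300 − 82.6400 = 47.7900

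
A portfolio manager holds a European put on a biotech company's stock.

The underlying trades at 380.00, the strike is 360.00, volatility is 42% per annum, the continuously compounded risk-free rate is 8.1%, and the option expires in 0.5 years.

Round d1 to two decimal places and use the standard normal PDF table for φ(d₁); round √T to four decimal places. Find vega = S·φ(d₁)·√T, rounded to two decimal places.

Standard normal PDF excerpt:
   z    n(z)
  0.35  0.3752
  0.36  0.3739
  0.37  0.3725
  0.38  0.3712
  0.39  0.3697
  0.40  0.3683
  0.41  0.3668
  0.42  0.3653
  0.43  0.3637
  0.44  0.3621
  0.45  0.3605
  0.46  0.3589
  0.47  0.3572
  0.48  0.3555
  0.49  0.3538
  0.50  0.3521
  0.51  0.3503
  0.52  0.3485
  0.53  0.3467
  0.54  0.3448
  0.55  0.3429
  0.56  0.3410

95.98

σ√T = 0.42 × 0.7071 = 0.2970
d₁ = [ln(380/360) + (0.081 + 0.42²/2)·0.5] / 0.2970 = [0.0541 + 0.0846] / 0.2970 = 0.4669 ≈ 0.47
√T = √0.5 = 0.7071
φ(d₁) = φ(0.47) = 0.3572
vega = S·φ(d₁)·√T = 380·0.3572·0.7071 = 95.9789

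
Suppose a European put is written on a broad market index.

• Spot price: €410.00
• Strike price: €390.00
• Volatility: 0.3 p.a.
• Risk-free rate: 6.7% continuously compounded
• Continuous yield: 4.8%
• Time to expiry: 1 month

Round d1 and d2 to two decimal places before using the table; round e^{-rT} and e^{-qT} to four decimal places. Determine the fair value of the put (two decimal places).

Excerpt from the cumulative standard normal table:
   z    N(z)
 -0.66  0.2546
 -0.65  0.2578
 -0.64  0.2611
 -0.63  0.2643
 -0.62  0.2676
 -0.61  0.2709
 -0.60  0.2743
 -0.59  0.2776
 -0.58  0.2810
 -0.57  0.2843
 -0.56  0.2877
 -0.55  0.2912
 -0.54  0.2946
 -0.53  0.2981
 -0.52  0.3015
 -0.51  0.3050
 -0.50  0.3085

€6.31

σ√T = 0.3·√0.08333 = 0.0866
d₁ = [ln(410/390) + (0.067 − 0.048 + 0.3²/2)·0.08333] / 0.0866 = [0.0500 + 0.0053] / 0.0866 = 0.6391 → 0.64
d₂ = d₁ − σ√T = 0.6391 − 0.0866 = 0.5525 → 0.55
e^(−qT) = e^(−0.048·0.08333) = 0.9960;  e^(−rT) = e^(−0.067·0.08333) = 0.9944
P = 390·0.9944·N(-0.55) − 410·0.9960·N(-0.64) = 390·0.9944·0.2912 − 410·0.9960·0.2611 = 112.9320 − 106.6228 = 6.3092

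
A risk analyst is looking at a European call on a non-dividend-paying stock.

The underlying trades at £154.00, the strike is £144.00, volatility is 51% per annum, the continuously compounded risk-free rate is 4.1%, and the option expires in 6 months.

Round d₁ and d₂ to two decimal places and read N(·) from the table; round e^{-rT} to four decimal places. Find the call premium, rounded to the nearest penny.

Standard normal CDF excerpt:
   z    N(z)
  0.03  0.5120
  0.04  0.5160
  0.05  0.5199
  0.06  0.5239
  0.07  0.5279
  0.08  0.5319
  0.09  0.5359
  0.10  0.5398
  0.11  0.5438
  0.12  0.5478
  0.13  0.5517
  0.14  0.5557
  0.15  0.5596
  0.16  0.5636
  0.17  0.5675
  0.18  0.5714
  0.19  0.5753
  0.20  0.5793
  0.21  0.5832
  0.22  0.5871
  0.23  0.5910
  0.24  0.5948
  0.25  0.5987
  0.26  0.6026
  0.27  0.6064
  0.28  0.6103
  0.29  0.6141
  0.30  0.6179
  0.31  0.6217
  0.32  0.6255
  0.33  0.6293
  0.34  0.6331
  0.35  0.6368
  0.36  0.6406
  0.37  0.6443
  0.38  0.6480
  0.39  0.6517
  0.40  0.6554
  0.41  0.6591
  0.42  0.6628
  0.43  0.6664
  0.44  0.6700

£28.16

T = 0.5;  σ√T = 0.3606
d₁ = [ln(154/144) + (0.041 + 0.51²/2)·0.5] / 0.3606 = [0.0671 + 0.0855] / 0.3606 = 0.4233 which rounds to 0.42
d₂ = d₁ − σ√T = 0.4233 − 0.3606 = 0.0627 which rounds to 0.06
e^(−rT) = e^(−0.041·0.5) = 0.9797
N(d₁) = N(0.42) = 0.6628;  N(d₂) = N(0.06) = 0.5239
C = 154·0.6628 − 144·0.9797·0.5239 = 102.0712 − 73.9101 = 28.1611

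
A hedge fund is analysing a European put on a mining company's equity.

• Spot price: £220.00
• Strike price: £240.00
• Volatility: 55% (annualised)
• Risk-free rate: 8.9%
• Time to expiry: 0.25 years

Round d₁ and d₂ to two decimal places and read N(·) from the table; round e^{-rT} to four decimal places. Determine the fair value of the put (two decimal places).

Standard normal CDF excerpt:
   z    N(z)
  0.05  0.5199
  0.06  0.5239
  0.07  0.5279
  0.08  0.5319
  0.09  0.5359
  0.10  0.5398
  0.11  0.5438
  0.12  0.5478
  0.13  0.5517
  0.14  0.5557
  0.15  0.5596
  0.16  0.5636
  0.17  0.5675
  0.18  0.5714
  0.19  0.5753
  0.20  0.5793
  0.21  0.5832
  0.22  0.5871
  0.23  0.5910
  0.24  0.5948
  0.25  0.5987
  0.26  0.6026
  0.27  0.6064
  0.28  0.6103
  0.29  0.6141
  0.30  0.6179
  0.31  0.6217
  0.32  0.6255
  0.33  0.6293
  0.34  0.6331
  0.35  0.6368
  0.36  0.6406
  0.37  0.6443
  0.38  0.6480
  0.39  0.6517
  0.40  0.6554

T = 0.25;  σ√T = 0.2750
ln(S/K) + (r + σ²/2)T = ln(220/240) + (0.089 + 0.55²/2)·0.25 = -0.0870 + 0.0601 = -0.0269
d₁ = -0.0269 / 0.2750 = -0.0980 → -0.10
d₂ = d₁ − σ√T = -0.0980 − 0.2750 = -0.3730 → -0.37
e^(−rT) = e^(−0.089·0.25) = 0.9780
N(−d₂) = N(0.37) = 0.6443;  N(−d₁) = N(0.10) = 0.5398
P = 240·0.9780·0.6443 − 220·0.5398 = 151.2301 − 118.7560 = 32.4741

£32.47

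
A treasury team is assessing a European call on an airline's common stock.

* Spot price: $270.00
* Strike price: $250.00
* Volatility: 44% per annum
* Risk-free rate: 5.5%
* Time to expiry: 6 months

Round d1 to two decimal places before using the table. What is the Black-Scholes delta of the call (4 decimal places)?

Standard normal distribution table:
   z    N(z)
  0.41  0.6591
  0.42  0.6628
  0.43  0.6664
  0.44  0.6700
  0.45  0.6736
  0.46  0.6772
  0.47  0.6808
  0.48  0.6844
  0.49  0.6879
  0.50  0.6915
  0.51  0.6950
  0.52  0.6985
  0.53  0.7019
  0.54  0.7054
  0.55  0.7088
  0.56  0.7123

σ√T = 0.44·√0.5 = 0.3111
d₁ = [ln(270/250) + (0.055 + ½·0.44²)·0.5] / (σ√T) = (0.0770 + 0.0759) / 0.3111 = 0.4913 → 0.49
N(d₁) = N(0.49) = 0.6879
Δ_call = N(d₁) = 0.6879

0.6879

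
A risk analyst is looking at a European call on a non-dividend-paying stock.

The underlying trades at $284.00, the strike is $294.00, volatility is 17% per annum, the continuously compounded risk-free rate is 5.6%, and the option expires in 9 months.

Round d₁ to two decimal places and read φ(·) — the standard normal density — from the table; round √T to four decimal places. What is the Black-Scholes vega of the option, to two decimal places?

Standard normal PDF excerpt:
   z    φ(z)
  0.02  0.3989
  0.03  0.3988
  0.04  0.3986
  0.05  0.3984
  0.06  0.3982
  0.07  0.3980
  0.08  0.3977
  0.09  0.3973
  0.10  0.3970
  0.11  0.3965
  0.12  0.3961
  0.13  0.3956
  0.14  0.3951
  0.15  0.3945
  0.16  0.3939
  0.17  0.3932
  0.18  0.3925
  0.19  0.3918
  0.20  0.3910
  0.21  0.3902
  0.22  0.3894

97.42

σ√T = 0.17·√0.75 = 0.1472
d₁ = [ln(284/294) + (0.056 + 0.17²/2)·0.75] / 0.1472 = [-0.0346 + 0.0528] / 0.1472 = 0.1238 which rounds to 0.12
√T = √0.75 = 0.8660
φ(d₁) = φ(0.12) = 0.3961
vega = S·φ(d₁)·√T = 284·0.3961·0.8660 = 97.4184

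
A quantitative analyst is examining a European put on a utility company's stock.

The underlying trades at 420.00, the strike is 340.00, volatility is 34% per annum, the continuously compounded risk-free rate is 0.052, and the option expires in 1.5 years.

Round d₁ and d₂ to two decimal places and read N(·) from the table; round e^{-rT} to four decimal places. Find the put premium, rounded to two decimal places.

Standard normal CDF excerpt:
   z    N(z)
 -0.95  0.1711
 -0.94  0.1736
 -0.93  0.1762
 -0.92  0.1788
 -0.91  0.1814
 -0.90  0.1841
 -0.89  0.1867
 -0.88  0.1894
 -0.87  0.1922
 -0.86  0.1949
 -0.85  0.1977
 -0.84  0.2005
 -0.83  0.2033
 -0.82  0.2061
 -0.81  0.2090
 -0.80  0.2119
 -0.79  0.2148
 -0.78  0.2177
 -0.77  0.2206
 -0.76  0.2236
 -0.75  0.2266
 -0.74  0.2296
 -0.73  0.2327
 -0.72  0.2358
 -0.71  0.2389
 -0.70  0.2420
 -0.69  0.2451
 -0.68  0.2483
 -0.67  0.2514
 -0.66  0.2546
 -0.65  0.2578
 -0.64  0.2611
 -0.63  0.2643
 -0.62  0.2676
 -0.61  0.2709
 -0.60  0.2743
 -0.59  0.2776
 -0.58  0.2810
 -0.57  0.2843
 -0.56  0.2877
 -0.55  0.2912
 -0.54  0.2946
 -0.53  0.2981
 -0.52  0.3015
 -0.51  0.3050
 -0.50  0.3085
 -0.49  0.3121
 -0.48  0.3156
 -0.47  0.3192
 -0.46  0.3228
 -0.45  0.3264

20.83

T = 1.5;  σ√T = 0.4164
d₁ = [ln(420/340) + (0.052 + 0.34²/2)·1.5] / 0.4164 = [0.2113 + 0.1647] / 0.4164 = 0.9030 → 0.90
d₂ = d₁ − σ√T = 0.9030 − 0.4164 = 0.4866 → 0.49
exp(−rT) = exp(−0.052·1.5) = 0.9250
N(−d₂) = N(-0.49) = 0.3121;  N(−d₁) = N(-0.90) = 0.1841
P = 340·0.9250·0.3121 − 420·0.1841 = 98.1555 − 77.3220 = 20.8334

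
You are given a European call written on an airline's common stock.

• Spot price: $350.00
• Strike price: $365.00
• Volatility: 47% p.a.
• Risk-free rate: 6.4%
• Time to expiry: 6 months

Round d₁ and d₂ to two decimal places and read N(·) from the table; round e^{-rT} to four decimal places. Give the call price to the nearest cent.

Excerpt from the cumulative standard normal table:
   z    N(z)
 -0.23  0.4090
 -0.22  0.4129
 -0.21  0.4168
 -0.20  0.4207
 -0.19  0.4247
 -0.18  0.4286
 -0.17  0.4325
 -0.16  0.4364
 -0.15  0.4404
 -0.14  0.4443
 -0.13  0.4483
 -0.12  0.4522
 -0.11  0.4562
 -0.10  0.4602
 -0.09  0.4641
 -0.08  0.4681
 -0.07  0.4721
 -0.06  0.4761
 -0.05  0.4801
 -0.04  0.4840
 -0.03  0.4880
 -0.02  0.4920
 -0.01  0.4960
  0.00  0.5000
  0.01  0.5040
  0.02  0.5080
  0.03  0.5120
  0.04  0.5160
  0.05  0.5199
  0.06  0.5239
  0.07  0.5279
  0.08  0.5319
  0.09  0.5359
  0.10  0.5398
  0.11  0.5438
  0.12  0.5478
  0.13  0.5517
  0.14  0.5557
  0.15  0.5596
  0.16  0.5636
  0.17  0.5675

$45.78

T = 0.5;  σ√T = 0.3323
d₁ = [ln(350/365) + (0.064 + 0.47²/2)·0.5] / 0.3323 = [-0.0420 + 0.0872] / 0.3323 = 0.1362 ⇒ 0.14
d₂ = d₁ − σ√T = 0.1362 − 0.3323 = -0.1962 ⇒ -0.20
exp(−rT) = exp(−0.064·0.5) = 0.9685
N(d₁) = N(0.14) = 0.5557;  N(d₂) = N(-0.20) = 0.4207
C = 350·0.5557 − 365·0.9685·0.4207 = 194.4950 − 148.7185 = 45.7765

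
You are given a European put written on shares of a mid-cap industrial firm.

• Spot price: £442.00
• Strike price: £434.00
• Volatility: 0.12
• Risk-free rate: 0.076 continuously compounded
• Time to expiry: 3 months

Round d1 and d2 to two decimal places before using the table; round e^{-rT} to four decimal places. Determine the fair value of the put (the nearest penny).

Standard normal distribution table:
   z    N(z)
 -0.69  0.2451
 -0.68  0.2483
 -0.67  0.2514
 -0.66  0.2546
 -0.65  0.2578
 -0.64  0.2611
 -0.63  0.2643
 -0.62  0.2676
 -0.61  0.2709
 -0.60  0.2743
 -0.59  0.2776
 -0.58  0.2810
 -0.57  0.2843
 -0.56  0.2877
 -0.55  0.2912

σ√T = 0.12·√0.25 = 0.0600
d₁ = [ln(442/434) + (0.076 + ½·0.12²)·0.25] / (σ√T) = (0.0183 + 0.0208) / 0.0600 = 0.6511 ≈ 0.65
d₂ = 0.6511 − 0.0600 = 0.5911 ≈ 0.59
exp(−rT) = exp(−0.076·0.25) = 0.9812
N(−d₂) = N(-0.59) = 0.2776;  N(−d₁) = N(-0.65) = 0.2578
P = 434·0.9812·0.2776 − 442·0.2578 = 118.2134 − 113.9476 = 4.2658

£4.27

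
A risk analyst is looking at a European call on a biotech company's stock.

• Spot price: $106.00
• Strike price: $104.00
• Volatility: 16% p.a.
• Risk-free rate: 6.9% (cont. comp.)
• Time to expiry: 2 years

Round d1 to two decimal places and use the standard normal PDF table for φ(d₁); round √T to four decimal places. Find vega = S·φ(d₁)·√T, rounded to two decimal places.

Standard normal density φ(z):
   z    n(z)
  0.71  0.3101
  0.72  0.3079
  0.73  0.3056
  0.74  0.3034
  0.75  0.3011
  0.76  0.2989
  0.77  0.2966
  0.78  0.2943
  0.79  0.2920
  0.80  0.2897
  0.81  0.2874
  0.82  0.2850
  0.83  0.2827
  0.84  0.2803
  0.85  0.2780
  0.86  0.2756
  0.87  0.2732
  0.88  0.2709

σ√T = 0.16·√2 = 0.2263
d₁ = [ln(106/104) + (0.069 + 0.16²/2)·2] / 0.2263 = [0.0190 + 0.1636] / 0.2263 = 0.8072 ⇒ 0.81
√T = √2 = 1.4142
φ(d₁) = φ(0.81) = 0.2874
vega = S·φ(d₁)·√T = 106·0.2874·1.4142 = 43.0828

43.08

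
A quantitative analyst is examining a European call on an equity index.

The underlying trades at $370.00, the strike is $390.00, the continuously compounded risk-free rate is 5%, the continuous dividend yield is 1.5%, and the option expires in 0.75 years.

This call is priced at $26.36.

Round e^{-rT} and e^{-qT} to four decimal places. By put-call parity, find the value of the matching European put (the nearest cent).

e^(−qT) = e^(−0.015·0.75) = 0.9888;  e^(−rT) = e^(−0.05·0.75) = 0.9632
Put-call parity: C − P = S·e^(−qT) − K·e^(−rT) = 370·0.9888 − 390·0.9632 = 365.8560 − 375.6480 = -9.7920
P = C − (C − P) = 26.36 − (-9.7920) = 36.1520

$36.15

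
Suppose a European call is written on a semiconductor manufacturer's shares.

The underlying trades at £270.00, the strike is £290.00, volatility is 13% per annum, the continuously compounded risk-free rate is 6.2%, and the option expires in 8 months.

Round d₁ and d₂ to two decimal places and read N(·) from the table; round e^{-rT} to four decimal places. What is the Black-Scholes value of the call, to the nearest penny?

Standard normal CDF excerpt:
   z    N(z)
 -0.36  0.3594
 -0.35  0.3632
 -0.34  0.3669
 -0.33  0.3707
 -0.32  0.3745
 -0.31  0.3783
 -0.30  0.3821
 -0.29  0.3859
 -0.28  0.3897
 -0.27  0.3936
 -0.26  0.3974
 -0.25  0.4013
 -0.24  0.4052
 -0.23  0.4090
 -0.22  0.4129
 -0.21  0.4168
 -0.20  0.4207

£8.34

σ√T = 0.13 × 0.8165 = 0.1061
ln(S/K) + (r + σ²/2)T = ln(270/290) + (0.062 + 0.13²/2)·0.6667 = -0.0715 + 0.0470 = -0.0245
d₁ = -0.0245 / 0.1061 = -0.2307 ⇒ -0.23
d₂ = d₁ − σ√T = -0.2307 − 0.1061 = -0.3369 ⇒ -0.34
e^(−rT) = e^(−0.062·0.6667) = 0.9595
C = 270·N(-0.23) − 290·0.9595·N(-0.34) = 270·0.4090 − 290·0.9595·0.3669 = 110.4300 − 102.0918 = 8.3382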